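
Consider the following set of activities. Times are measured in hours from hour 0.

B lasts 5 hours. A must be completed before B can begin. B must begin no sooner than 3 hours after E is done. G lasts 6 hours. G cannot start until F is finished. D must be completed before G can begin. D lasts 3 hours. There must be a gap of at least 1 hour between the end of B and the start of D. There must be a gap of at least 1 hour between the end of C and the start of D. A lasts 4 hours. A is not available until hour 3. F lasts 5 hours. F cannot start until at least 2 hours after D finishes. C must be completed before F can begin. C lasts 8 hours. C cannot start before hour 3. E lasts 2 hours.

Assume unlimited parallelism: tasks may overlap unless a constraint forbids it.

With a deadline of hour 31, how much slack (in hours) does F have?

2

E can start immediately at hour 0; it finishes at hour 2.
C waits on its own release at hour 3, so it starts at hour 3 and finishes at 3 + 8 = hour 11.
A cannot begin until its own release at hour 3. It runs from hour 3 to 3 + 4 = hour 7.
For B: A (finishes hour 7); E (finishes hour 2, plus 3-hour gap → hour 5). Taking the maximum gives a start of hour 7, and it finishes at 7 + 5 = hour 12.
D needs all of B (finishes hour 12, plus 1-hour gap → hour 13); C (finishes hour 11, plus 1-hour gap → hour 12). That puts its earliest start at hour 13; it finishes at 13 + 3 = hour 16.
F cannot start until D (finishes hour 16, plus 2-hour gap → hour 18); C (finishes hour 11). The controlling bound is hour 18, so F finishes at 18 + 5 = hour 23.

Working backward from the deadline:
To finish by hour 31, G (duration 6) must start no later than hour 25.
F has to be done before G (must start by hour 25). That means finishing by hour 25, i.e. starting by 25 − 5 = hour 20.
So F can start as early as hour 18 and as late as hour 20, giving 20 − 18 = 2 hours of slack.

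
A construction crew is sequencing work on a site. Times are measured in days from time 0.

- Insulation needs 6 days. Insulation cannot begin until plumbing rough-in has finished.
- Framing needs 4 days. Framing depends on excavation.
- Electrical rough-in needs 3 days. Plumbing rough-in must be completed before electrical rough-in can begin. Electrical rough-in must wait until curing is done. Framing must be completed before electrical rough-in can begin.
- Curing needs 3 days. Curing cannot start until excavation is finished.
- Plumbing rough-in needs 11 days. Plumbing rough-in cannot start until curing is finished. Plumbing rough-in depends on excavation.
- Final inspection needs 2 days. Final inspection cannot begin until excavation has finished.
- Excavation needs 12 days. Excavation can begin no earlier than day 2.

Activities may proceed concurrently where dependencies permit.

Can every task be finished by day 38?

Yes

Excavation waits on its own release at day 2, so it starts at day 2 and finishes at 2 + 12 = day 14.
Final inspection cannot begin until excavation (finishes day 14). It runs from day 14 to 14 + 2 = day 16.
Framing waits on excavation (finishes day 14), so it starts at day 14 and finishes at 14 + 4 = day 18.
Curing cannot begin until excavation (finishes day 14). It runs from day 14 to 14 + 3 = day 17.
Plumbing rough-in cannot start until curing (finishes day 17); excavation (finishes day 14). The controlling bound is day 17, so plumbing rough-in finishes at 17 + 11 = day 28.
After plumbing rough-in (finishes day 28), insulation can start at day 28 and finishes at day 34.
Electrical rough-in has to wait for plumbing rough-in (finishes day 28); curing (finishes day 17); framing (finishes day 18). The latest of these is day 28, so electrical rough-in runs day 28 to 28 + 3 = day 31.
Every task is finished by day 34, which is no later than the deadline of 38, so the schedule is feasible.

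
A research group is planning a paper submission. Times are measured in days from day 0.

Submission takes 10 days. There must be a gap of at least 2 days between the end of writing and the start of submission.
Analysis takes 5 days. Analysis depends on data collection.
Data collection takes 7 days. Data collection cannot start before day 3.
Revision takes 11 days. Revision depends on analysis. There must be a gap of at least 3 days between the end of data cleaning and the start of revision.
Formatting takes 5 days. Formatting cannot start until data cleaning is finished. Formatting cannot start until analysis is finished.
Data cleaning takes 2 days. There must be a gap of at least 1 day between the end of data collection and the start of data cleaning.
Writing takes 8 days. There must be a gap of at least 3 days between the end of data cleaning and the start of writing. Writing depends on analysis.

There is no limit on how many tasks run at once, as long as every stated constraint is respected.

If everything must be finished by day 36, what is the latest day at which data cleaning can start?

Submission must finish by day 36; it takes 10 days, so it must start by 36 − 10 = day 26.
Writing must finish before submission (must start by day 26, minus 2-day gap → day 24). With an 8-day duration, writing must start by 24 − 8 = day 16.
To finish by day 36, revision (duration 11) must start no later than day 25.
Formatting has no dependents, so it just needs to finish by day 36. Starting by 36 − 5 = day 31 achieves that.
Data cleaning must finish in time for writing (must start by day 16, minus 3-day gap → day 13); revision (must start by day 25, minus 3-day gap → day 22); formatting (must start by day 31). The tightest is day 13, so data cleaning must start by 13 − 2 = day 11.

11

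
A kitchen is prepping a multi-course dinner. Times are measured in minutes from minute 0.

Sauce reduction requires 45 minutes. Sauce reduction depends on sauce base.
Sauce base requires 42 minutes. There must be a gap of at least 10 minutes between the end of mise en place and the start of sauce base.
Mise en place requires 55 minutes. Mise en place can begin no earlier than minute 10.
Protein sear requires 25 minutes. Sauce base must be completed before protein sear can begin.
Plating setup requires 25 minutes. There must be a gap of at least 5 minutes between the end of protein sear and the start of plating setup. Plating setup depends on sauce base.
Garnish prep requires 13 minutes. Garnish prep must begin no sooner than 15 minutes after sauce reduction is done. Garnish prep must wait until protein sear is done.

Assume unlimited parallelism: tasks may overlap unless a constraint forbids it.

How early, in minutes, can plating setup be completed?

172

Mise en place waits on its own release at minute 10, so it starts at minute 10 and finishes at 10 + 55 = minute 65.
Sauce base waits on mise en place (finishes minute 65, plus 10-minute gap → minute 75), so it starts at minute 75 and finishes at 75 + 42 = minute 117.
After sauce base (finishes minute 117), protein sear can start at minute 117 and finishes at minute 142.
Plating setup has to wait for protein sear (finishes minute 142, plus 5-minute gap → minute 147); sauce base (finishes minute 117). The latest of these is minute 147, so plating setup runs minute 147 to 147 + 25 = minute 172.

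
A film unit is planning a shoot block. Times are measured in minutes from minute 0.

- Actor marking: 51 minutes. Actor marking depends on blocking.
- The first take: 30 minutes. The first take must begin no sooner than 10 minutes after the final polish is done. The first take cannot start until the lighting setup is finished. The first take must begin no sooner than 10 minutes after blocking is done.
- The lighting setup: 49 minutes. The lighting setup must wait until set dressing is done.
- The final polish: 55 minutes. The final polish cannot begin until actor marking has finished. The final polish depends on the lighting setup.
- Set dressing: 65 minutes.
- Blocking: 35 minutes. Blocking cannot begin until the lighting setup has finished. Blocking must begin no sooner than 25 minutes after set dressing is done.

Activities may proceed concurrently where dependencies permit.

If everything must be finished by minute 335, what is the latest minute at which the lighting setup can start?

105

The first take has no dependents, so it just needs to finish by minute 335. Starting by 335 − 30 = minute 305 achieves that.
Since the first take (must start by minute 305, minus 10-minute gap → minute 295) depends on it, the final polish must finish by minute 295. Backing off its 55-minute duration gives a latest start of minute 240.
Actor marking must finish before the final polish (must start by minute 240). With a 51-minute duration, actor marking must start by 240 − 51 = minute 189.
For blocking: actor marking (must start by minute 189); the first take (must start by minute 305, minus 10-minute gap → minute 295). The most restrictive is minute 189; with a 35-minute duration, blocking must start by minute 154.
For the lighting setup: blocking (must start by minute 154); the final polish (must start by minute 240); the first take (must start by minute 305). The most restrictive is minute 154; with a 49-minute duration, the lighting setup must start by minute 105.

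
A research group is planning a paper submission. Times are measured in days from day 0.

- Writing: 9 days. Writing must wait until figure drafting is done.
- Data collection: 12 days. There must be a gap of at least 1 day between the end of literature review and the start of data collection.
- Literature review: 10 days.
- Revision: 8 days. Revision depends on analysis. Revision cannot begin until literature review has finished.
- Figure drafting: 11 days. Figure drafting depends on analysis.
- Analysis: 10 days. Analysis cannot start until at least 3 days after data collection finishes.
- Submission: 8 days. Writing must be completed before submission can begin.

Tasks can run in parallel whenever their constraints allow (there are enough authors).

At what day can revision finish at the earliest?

44

Literature review can start immediately at day 0; it finishes at day 10.
Data collection waits on literature review (finishes day 10, plus 1-day gap → day 11), so it starts at day 11 and finishes at 11 + 12 = day 23.
Analysis cannot begin until data collection (finishes day 23, plus 3-day gap → day 26). It runs from day 26 to 26 + 10 = day 36.
For revision: analysis (finishes day 36); literature review (finishes day 10). Taking the maximum gives a start of day 36, and it finishes at 36 + 8 = day 44.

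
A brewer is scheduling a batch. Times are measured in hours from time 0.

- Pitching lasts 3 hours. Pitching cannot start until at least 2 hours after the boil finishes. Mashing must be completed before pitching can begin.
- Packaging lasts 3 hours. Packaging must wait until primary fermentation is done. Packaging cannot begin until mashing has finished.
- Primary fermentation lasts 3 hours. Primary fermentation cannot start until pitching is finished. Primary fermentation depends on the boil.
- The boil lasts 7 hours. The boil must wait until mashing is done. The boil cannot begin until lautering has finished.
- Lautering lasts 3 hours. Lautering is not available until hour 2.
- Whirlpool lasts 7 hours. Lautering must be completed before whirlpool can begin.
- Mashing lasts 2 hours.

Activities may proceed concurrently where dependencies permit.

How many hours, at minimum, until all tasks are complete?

23

After its own release at hour 2, lautering can start at hour 2 and finishes at hour 5.
Whirlpool cannot begin until lautering (finishes hour 5). It runs from hour 5 to 5 + 7 = hour 12.
Mashing has no prerequisites, so it starts at hour 0 and finishes at hour 2.
The boil needs all of mashing (finishes hour 2); lautering (finishes hour 5). That puts its earliest start at hour 5; it finishes at 5 + 7 = hour 12.
Pitching has to wait for the boil (finishes hour 12, plus 2-hour gap → hour 14); mashing (finishes hour 2). The latest of these is hour 14, so pitching runs hour 14 to 14 + 3 = hour 17.
Primary fermentation cannot start until pitching (finishes hour 17); the boil (finishes hour 12). The controlling bound is hour 17, so primary fermentation finishes at 17 + 3 = hour 20.
Packaging has to wait for primary fermentation (finishes hour 20); mashing (finishes hour 2). The latest of these is hour 20, so packaging runs hour 20 to 20 + 3 = hour 23.
All tasks are finished once the last one completes. Finish times: Mashing at 2, Lautering at 5, The boil at 12, Whirlpool at 12, Pitching at 17, Primary fermentation at 20, Packaging at 23. The latest is hour 23.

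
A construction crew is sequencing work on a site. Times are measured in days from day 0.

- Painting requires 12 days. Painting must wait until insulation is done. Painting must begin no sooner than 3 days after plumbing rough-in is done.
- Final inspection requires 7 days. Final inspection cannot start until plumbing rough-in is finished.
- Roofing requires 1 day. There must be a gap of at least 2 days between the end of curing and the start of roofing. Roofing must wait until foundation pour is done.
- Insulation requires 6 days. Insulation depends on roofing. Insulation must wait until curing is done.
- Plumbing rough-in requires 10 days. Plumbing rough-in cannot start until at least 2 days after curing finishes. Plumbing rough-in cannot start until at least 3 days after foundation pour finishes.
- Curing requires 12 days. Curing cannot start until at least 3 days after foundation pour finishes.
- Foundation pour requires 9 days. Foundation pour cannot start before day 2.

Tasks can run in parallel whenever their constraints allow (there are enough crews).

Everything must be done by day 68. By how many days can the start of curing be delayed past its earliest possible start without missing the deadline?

Foundation pour cannot begin until its own release at day 2. It runs from day 2 to 2 + 9 = day 11.
Curing waits on foundation pour (finishes day 11, plus 3-day gap → day 14), so it starts at day 14 and finishes at 14 + 12 = day 26.

Working backward from the deadline:
To finish by day 68, painting (duration 12) must start no later than day 56.
Insulation has to be done before painting (must start by day 56). That means finishing by day 56, i.e. starting by 56 − 6 = day 50.
Roofing must finish before insulation (must start by day 50). With a 1-day duration, roofing must start by 50 − 1 = day 49.
Final inspection must finish by day 68; it takes 7 days, so it must start by 68 − 7 = day 61.
For plumbing rough-in: painting (must start by day 56, minus 3-day gap → day 53); final inspection (must start by day 61). The most restrictive is day 53; with a 10-day duration, plumbing rough-in must start by day 43.
Curing feeds roofing (must start by day 49, minus 2-day gap → day 47); plumbing rough-in (must start by day 43, minus 2-day gap → day 41); insulation (must start by day 50). Taking the minimum, curing must finish by day 41 and start by 41 − 12 = day 29.
So curing can start as early as day 14 and as late as day 29, giving 29 − 14 = 15 days of slack.

15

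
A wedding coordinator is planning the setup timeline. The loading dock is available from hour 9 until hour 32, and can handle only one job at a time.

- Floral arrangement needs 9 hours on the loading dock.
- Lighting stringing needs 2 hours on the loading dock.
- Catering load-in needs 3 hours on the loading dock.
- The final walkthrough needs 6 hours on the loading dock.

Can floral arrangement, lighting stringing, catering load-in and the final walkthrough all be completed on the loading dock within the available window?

The loading dock window is 32 − 9 = 23 hours.
Running back to back, the jobs need 9 + 2 + 3 + 6 = 20 hours on the loading dock.
Since 20 ≤ 23, they fit within the window.

Yes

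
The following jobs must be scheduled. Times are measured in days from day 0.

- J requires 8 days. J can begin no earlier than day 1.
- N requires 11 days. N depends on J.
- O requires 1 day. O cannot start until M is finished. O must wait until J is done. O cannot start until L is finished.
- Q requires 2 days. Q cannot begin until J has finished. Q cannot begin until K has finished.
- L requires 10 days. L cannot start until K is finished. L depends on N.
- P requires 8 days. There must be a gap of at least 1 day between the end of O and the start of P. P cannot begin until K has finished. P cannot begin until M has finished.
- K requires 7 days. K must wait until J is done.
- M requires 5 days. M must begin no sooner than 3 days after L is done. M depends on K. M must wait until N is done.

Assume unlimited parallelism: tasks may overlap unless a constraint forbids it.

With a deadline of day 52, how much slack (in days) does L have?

J cannot begin until its own release at day 1. It runs from day 1 to 1 + 8 = day 9.
N cannot begin until J (finishes day 9). It runs from day 9 to 9 + 11 = day 20.
K cannot begin until J (finishes day 9). It runs from day 9 to 9 + 7 = day 16.
For L: K (finishes day 16); N (finishes day 20). Taking the maximum gives a start of day 20, and it finishes at 20 + 10 = day 30.

Working backward from the deadline:
To finish by day 52, P (duration 8) must start no later than day 44.
O must finish before P (must start by day 44, minus 1-day gap → day 43). With a 1-day duration, O must start by 43 − 1 = day 42.
M must finish in time for O (must start by day 42); P (must start by day 44). The tightest is day 42, so M must start by 42 − 5 = day 37.
L must finish in time for M (must start by day 37, minus 3-day gap → day 34); O (must start by day 42). The tightest is day 34, so L must start by 34 − 10 = day 24.
So L can start as early as day 20 and as late as day 24, giving 24 − 20 = 4 days of slack.

4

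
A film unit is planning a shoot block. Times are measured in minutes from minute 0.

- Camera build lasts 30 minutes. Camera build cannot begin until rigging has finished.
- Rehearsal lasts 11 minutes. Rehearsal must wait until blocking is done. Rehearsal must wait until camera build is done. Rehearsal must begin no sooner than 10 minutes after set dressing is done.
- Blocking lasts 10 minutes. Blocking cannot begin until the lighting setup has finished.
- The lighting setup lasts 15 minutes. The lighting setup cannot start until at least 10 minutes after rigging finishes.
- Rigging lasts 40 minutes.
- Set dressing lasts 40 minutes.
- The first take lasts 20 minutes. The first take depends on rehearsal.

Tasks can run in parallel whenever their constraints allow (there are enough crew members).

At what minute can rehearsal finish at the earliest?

86

Set dressing has no prerequisites, so it starts at minute 0 and finishes at minute 40.
Rigging can start immediately at minute 0; it finishes at minute 40.
After rigging (finishes minute 40), camera build can start at minute 40 and finishes at minute 70.
After rigging (finishes minute 40, plus 10-minute gap → minute 50), the lighting setup can start at minute 50 and finishes at minute 65.
After the lighting setup (finishes minute 65), blocking can start at minute 65 and finishes at minute 75.
Rehearsal has to wait for blocking (finishes minute 75); camera build (finishes minute 70); set dressing (finishes minute 40, plus 10-minute gap → minute 50). The latest of these is minute 75, so rehearsal runs minute 75 to 75 + 11 = minute 86.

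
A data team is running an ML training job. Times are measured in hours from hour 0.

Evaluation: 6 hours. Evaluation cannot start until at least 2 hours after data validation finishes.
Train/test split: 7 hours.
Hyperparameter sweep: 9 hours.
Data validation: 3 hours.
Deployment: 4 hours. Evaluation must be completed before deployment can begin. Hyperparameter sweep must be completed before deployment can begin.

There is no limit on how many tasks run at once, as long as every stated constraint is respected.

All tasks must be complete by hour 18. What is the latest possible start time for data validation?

To finish by hour 18, deployment (duration 4) must start no later than hour 14.
Since deployment (must start by hour 14) depends on it, evaluation must finish by hour 14. Backing off its 6-hour duration gives a latest start of hour 8.
Data validation feeds into evaluation (must start by hour 8, minus 2-hour gap → hour 6); so data validation must finish by hour 6 and therefore start by hour 3.

3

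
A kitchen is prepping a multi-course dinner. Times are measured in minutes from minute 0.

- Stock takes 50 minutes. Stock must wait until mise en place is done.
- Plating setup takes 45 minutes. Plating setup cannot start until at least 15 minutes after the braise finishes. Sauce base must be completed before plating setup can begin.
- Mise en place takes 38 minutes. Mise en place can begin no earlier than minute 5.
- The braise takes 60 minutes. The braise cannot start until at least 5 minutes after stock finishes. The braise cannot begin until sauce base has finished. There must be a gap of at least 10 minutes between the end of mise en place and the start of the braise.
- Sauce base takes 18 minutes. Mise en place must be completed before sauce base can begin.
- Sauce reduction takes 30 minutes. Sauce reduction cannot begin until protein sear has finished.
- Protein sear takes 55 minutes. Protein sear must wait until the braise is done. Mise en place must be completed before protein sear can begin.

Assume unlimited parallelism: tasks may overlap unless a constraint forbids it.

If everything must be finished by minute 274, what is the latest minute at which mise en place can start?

36

To finish by minute 274, sauce reduction (duration 30) must start no later than minute 244.
Protein sear must finish before sauce reduction (must start by minute 244). With a 55-minute duration, protein sear must start by 244 − 55 = minute 189.
To finish by minute 274, plating setup (duration 45) must start no later than minute 229.
The braise has several dependents: protein sear (must start by minute 189); plating setup (must start by minute 229, minus 15-minute gap → minute 214). The earliest of those limits is minute 189, so the braise must start by 189 − 60 = minute 129.
Stock has to be done before the braise (must start by minute 129, minus 5-minute gap → minute 124). That means finishing by minute 124, i.e. starting by 124 − 50 = minute 74.
Sauce base must finish in time for the braise (must start by minute 129); plating setup (must start by minute 229). The tightest is minute 129, so sauce base must start by 129 − 18 = minute 111.
For mise en place: stock (must start by minute 74); sauce base (must start by minute 111); the braise (must start by minute 129, minus 10-minute gap → minute 119); protein sear (must start by minute 189). The most restrictive is minute 74; with a 38-minute duration, mise en place must start by minute 36.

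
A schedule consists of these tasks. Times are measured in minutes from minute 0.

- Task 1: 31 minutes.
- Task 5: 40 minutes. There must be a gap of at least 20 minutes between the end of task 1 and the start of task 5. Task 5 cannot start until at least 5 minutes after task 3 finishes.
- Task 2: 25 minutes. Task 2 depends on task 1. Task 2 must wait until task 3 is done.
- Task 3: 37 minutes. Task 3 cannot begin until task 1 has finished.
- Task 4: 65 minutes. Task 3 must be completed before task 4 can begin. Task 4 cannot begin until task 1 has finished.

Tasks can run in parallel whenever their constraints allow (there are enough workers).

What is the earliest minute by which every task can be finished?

133

Task 1 has no prerequisites, so it starts at minute 0 and finishes at minute 31.
After task 1 (finishes minute 31), task 3 can start at minute 31 and finishes at minute 68.
For task 5: task 1 (finishes minute 31, plus 20-minute gap → minute 51); task 3 (finishes minute 68, plus 5-minute gap → minute 73). Taking the maximum gives a start of minute 73, and it finishes at 73 + 40 = minute 113.
Task 4 needs all of task 3 (finishes minute 68); task 1 (finishes minute 31). That puts its earliest start at minute 68; it finishes at 68 + 65 = minute 133.
Task 2 cannot start until task 1 (finishes minute 31); task 3 (finishes minute 68). The controlling bound is minute 68, so task 2 finishes at 68 + 25 = minute 93.
All tasks are finished once the last one completes. Finish times: Task 1 at 31, Task 2 at 93, Task 3 at 68, Task 4 at 133, Task 5 at 113. The latest is minute 133.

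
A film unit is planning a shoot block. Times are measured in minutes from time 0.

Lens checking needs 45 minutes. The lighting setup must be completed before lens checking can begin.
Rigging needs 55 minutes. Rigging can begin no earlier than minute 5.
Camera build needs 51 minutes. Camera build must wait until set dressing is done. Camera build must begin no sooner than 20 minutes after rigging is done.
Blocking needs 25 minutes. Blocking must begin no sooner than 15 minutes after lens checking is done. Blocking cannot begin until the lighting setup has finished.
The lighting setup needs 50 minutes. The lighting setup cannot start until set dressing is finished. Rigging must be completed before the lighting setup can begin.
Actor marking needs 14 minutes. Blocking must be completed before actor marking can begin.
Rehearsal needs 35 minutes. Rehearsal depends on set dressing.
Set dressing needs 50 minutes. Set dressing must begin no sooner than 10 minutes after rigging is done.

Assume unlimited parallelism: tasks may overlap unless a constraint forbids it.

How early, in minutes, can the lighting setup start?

120

Rigging waits on its own release at minute 5, so it starts at minute 5 and finishes at 5 + 55 = minute 60.
After rigging (finishes minute 60, plus 10-minute gap → minute 70), set dressing can start at minute 70 and finishes at minute 120.
The lighting setup waits on set dressing (finishes minute 120); rigging (finishes minute 60). The latest of these is minute 120, which is the earliest the lighting setup can start.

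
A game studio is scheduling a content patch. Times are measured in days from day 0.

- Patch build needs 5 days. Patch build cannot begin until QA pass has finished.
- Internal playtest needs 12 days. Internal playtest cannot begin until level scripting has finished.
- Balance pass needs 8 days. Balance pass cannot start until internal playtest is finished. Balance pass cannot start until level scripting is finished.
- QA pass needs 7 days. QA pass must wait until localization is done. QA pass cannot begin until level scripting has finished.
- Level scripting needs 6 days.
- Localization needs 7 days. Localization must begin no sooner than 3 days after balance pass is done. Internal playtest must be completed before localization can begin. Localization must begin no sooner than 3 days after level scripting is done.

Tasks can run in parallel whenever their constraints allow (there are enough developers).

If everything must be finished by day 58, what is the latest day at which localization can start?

39

Patch build must finish by day 58; it takes 5 days, so it must start by 58 − 5 = day 53.
QA pass has to be done before patch build (must start by day 53). That means finishing by day 53, i.e. starting by 53 − 7 = day 46.
Localization must finish before QA pass (must start by day 46). With a 7-day duration, localization must start by 46 − 7 = day 39.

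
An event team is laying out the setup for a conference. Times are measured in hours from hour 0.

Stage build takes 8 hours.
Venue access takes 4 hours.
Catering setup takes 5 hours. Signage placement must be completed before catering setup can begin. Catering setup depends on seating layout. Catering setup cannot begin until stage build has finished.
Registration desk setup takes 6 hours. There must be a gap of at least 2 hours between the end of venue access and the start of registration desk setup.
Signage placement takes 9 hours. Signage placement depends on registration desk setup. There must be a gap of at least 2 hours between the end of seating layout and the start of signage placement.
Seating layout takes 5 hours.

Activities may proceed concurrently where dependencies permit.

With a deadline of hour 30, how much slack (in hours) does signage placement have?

Nothing blocks seating layout, so it runs from hour 0 to hour 5.
Venue access has no prerequisites, so it starts at hour 0 and finishes at hour 4.
After venue access (finishes hour 4, plus 2-hour gap → hour 6), registration desk setup can start at hour 6 and finishes at hour 12.
Signage placement cannot start until registration desk setup (finishes hour 12); seating layout (finishes hour 5, plus 2-hour gap → hour 7). The controlling bound is hour 12, so signage placement finishes at 12 + 9 = hour 21.

Working backward from the deadline:
To finish by hour 30, catering setup (duration 5) must start no later than hour 25.
Signage placement feeds into catering setup (must start by hour 25); so signage placement must finish by hour 25 and therefore start by hour 16.
So signage placement can start as early as hour 12 and as late as hour 16, giving 16 − 12 = 4 hours of slack.

4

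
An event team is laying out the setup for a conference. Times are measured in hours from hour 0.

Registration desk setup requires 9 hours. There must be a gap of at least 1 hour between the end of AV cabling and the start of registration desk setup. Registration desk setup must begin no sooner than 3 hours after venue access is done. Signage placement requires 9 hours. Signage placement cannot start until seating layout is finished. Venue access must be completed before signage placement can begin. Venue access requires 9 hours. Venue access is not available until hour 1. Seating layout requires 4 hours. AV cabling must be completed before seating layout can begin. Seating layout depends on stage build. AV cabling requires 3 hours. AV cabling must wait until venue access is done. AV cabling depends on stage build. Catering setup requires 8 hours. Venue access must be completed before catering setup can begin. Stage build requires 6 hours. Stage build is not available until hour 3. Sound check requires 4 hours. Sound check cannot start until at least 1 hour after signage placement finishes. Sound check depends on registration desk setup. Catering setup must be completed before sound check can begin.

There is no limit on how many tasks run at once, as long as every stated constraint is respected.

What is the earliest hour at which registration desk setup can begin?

Stage build cannot begin until its own release at hour 3. It runs from hour 3 to 3 + 6 = hour 9.
After its own release at hour 1, venue access can start at hour 1 and finishes at hour 10.
AV cabling needs all of venue access (finishes hour 10); stage build (finishes hour 9). That puts its earliest start at hour 10; it finishes at 10 + 3 = hour 13.
Registration desk setup waits on AV cabling (finishes hour 13, plus 1-hour gap → hour 14); venue access (finishes hour 10, plus 3-hour gap → hour 13). The latest of these is hour 14, which is the earliest registration desk setup can start.

14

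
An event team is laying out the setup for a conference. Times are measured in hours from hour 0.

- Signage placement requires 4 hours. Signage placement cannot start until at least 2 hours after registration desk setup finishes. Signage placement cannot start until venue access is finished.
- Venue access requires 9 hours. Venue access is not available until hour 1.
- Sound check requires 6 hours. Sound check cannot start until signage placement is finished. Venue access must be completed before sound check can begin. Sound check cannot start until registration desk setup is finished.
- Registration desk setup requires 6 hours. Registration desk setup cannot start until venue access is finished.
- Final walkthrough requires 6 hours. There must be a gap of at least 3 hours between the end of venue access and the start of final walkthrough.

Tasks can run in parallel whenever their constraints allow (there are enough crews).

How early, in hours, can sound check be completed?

Venue access waits on its own release at hour 1, so it starts at hour 1 and finishes at 1 + 9 = hour 10.
Registration desk setup waits on venue access (finishes hour 10), so it starts at hour 10 and finishes at 10 + 6 = hour 16.
For signage placement: registration desk setup (finishes hour 16, plus 2-hour gap → hour 18); venue access (finishes hour 10). Taking the maximum gives a start of hour 18, and it finishes at 18 + 4 = hour 22.
Sound check needs all of signage placement (finishes hour 22); venue access (finishes hour 10); registration desk setup (finishes hour 16). That puts its earliest start at hour 22; it finishes at 22 + 6 = hour 28.

28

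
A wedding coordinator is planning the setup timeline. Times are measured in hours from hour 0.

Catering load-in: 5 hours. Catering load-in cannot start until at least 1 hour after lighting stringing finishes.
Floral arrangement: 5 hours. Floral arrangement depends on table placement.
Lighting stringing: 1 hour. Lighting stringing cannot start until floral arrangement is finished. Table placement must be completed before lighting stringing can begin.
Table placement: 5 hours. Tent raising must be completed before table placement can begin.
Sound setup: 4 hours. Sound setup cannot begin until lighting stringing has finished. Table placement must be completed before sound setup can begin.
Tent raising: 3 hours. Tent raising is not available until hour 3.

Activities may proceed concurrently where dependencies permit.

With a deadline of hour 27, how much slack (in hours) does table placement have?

Tent raising waits on its own release at hour 3, so it starts at hour 3 and finishes at 3 + 3 = hour 6.
After tent raising (finishes hour 6), table placement can start at hour 6 and finishes at hour 11.

Working backward from the deadline:
To finish by hour 27, sound setup (duration 4) must start no later than hour 23.
Catering load-in must finish by hour 27; it takes 5 hours, so it must start by 27 − 5 = hour 22.
Lighting stringing has several dependents: sound setup (must start by hour 23); catering load-in (must start by hour 22, minus 1-hour gap → hour 21). The earliest of those limits is hour 21, so lighting stringing must start by 21 − 1 = hour 20.
Since lighting stringing (must start by hour 20) depends on it, floral arrangement must finish by hour 20. Backing off its 5-hour duration gives a latest start of hour 15.
Table placement must finish in time for floral arrangement (must start by hour 15); lighting stringing (must start by hour 20); sound setup (must start by hour 23). The tightest is hour 15, so table placement must start by 15 − 5 = hour 10.
So table placement can start as early as hour 6 and as late as hour 10, giving 10 − 6 = 4 hours of slack.

4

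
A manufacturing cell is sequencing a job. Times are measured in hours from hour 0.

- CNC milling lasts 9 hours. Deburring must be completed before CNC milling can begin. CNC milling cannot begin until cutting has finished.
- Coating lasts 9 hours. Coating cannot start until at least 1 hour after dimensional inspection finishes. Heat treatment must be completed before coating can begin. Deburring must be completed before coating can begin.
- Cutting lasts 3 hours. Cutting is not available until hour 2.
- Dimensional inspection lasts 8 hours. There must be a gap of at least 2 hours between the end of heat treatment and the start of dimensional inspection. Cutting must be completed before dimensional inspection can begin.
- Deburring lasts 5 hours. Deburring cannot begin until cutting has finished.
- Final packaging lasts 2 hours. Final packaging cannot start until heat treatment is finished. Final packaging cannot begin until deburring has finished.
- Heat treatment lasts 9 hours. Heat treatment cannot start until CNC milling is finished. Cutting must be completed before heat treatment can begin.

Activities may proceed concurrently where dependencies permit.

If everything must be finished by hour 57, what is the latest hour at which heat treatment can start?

Coating must finish by hour 57; it takes 9 hours, so it must start by 57 − 9 = hour 48.
Since coating (must start by hour 48, minus 1-hour gap → hour 47) depends on it, dimensional inspection must finish by hour 47. Backing off its 8-hour duration gives a latest start of hour 39.
To finish by hour 57, final packaging (duration 2) must start no later than hour 55.
For heat treatment: dimensional inspection (must start by hour 39, minus 2-hour gap → hour 37); coating (must start by hour 48); final packaging (must start by hour 55). The most restrictive is hour 37; with a 9-hour duration, heat treatment must start by hour 28.

28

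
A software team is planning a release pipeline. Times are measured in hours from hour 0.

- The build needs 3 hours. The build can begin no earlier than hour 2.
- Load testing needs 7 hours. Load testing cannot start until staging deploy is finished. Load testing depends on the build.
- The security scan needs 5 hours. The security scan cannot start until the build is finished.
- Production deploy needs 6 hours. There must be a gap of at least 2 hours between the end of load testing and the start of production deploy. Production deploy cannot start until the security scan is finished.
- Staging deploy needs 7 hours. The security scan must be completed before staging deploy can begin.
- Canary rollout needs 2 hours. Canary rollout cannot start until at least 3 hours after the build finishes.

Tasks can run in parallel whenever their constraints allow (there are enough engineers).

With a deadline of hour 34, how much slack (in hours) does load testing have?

The build waits on its own release at hour 2, so it starts at hour 2 and finishes at 2 + 3 = hour 5.
After the build (finishes hour 5), the security scan can start at hour 5 and finishes at hour 10.
After the security scan (finishes hour 10), staging deploy can start at hour 10 and finishes at hour 17.
For load testing: staging deploy (finishes hour 17); the build (finishes hour 5). Taking the maximum gives a start of hour 17, and it finishes at 17 + 7 = hour 24.

Working backward from the deadline:
Production deploy has no dependents, so it just needs to finish by hour 34. Starting by 34 − 6 = hour 28 achieves that.
Load testing feeds into production deploy (must start by hour 28, minus 2-hour gap → hour 26); so load testing must finish by hour 26 and therefore start by hour 19.
So load testing can start as early as hour 17 and as late as hour 19, giving 19 − 17 = 2 hours of slack.

2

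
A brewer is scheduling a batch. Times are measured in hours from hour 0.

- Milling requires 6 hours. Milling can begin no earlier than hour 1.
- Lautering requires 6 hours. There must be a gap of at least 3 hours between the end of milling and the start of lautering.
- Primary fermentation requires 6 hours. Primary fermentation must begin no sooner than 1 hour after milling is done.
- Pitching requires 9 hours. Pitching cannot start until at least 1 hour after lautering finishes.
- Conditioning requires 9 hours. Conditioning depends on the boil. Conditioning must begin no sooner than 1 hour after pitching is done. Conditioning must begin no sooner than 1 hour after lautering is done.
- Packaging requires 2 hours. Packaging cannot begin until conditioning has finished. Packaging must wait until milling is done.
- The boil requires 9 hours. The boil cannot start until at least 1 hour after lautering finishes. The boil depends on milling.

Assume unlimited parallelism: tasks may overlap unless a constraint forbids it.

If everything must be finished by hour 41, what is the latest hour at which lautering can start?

To finish by hour 41, packaging (duration 2) must start no later than hour 39.
Since packaging (must start by hour 39) depends on it, conditioning must finish by hour 39. Backing off its 9-hour duration gives a latest start of hour 30.
The boil feeds into conditioning (must start by hour 30); so the boil must finish by hour 30 and therefore start by hour 21.
Since conditioning (must start by hour 30, minus 1-hour gap → hour 29) depends on it, pitching must finish by hour 29. Backing off its 9-hour duration gives a latest start of hour 20.
Lautering feeds the boil (must start by hour 21, minus 1-hour gap → hour 20); pitching (must start by hour 20, minus 1-hour gap → hour 19); conditioning (must start by hour 30, minus 1-hour gap → hour 29). Taking the minimum, lautering must finish by hour 19 and start by 19 − 6 = hour 13.

13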